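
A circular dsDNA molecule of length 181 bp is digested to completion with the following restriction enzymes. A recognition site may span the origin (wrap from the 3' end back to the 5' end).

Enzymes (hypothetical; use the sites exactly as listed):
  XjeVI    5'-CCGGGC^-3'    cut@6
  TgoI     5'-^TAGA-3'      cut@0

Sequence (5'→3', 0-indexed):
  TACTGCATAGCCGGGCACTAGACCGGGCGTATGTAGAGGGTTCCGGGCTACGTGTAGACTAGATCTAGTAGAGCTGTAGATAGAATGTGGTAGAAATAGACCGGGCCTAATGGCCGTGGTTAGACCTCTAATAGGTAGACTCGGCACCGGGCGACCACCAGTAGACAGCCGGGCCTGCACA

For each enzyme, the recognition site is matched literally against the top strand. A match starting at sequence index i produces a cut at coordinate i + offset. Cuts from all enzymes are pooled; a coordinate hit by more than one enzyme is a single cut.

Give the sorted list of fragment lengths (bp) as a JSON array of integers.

Site scan:
  XjeVI CCGGGC/6: at [10, 22, 42, 100, 146, 168] ⇒ [16, 28, 48, 106, 152, 174]
  TgoI TAGA/0: at [18, 33, 54, 59, 68, 76, 80, 90, 96, 120, 135, 161] ⇒ [18, 33, 54, 59, 68, 76, 80, 90, 96, 120, 135, 161]

Pooled cuts: [16, 18, 28, 33, 48, 54, 59, 68, 76, 80, 90, 96, 106, 120, 135, 152, 161, 174]

Fragments:
  16→18: 2 bp
  18→28: 10 bp
  28→33: 5 bp
  33→48: 15 bp
  48→54: 6 bp
  54→59: 5 bp
  59→68: 9 bp
  68→76: 8 bp
  76→80: 4 bp
  80→90: 10 bp
  90→96: 6 bp
  96→106: 10 bp
  106→120: 14 bp
  120→135: 15 bp
  135→152: 17 bp
  152→161: 9 bp
  161→174: 13 bp
  174→16 (wrap): 181-174+16 = 23 bp

[2,4,5,5,6,6,8,9,9,10,10,10,13,14,15,15,17,23]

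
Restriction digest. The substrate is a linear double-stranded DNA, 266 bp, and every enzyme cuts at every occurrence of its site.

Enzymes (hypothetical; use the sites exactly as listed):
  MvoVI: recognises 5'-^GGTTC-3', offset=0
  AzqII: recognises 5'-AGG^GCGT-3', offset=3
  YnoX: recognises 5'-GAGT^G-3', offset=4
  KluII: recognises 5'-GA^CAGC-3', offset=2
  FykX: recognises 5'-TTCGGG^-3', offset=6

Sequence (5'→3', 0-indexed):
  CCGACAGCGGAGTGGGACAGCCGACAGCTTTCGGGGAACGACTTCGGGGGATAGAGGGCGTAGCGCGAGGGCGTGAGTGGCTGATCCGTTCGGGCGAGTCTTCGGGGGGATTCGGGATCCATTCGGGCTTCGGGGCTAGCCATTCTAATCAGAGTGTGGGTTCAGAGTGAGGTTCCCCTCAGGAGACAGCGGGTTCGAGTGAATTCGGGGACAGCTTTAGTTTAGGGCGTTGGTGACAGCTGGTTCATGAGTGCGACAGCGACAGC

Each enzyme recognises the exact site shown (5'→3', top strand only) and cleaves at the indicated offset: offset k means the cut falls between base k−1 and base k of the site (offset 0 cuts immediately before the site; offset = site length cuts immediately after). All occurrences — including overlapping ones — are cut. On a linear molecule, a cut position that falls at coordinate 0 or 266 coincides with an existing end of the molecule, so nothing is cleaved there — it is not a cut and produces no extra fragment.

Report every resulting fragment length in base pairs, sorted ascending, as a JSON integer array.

[2,2,3,4,4,4,4,5,5,6,7,7,8,9,9,9,9,10,10,10,11,11,11,12,13,13,15,16,16,21]

Scan for sites:
  MvoVI GGTTC/0: at [158, 170, 191, 241] ⇒ [158, 170, 191, 241]
  AzqII AGGGCGT/3: at [54, 67, 223] ⇒ [57, 70, 226]
  YnoX GAGTG/4: at [9, 74, 151, 164, 196, 248] ⇒ [13, 78, 155, 168, 200, 252]
  KluII GACAGC/2: at [2, 15, 22, 184, 209, 234, 254, 260] ⇒ [4, 17, 24, 186, 211, 236, 256, 262]
  FykX TTCGGG/6: at [29, 42, 88, 100, 110, 121, 128, 203] ⇒ [35, 48, 94, 106, 116, 127, 134, 209]

All cut coordinates (distinct, sorted): [4, 13, 17, 24, 35, 48, 57, 70, 78, 94, 106, 116, 127, 134, 155, 158, 168, 170, 186, 191, 200, 209, 211, 226, 236, 241, 252, 256, 262]

Fragments:
  [0,4): 4 bp
  [4,13): 9 bp
  [13,17): 4 bp
  [17,24): 7 bp
  [24,35): 11 bp
  [35,48): 13 bp
  [48,57): 9 bp
  [57,70): 13 bp
  [70,78): 8 bp
  [78,94): 16 bp
  [94,106): 12 bp
  [106,116): 10 bp
  [116,127): 11 bp
  [127,134): 7 bp
  [134,155): 21 bp
  [155,158): 3 bp
  [158,168): 10 bp
  [168,170): 2 bp
  [170,186): 16 bp
  [186,191): 5 bp
  [191,200): 9 bp
  [200,209): 9 bp
  [209,211): 2 bp
  [211,226): 15 bp
  [226,236): 10 bp
  [236,241): 5 bp
  [241,252): 11 bp
  [252,256): 4 bp
  [256,262): 6 bp
  [262,266): 4 bp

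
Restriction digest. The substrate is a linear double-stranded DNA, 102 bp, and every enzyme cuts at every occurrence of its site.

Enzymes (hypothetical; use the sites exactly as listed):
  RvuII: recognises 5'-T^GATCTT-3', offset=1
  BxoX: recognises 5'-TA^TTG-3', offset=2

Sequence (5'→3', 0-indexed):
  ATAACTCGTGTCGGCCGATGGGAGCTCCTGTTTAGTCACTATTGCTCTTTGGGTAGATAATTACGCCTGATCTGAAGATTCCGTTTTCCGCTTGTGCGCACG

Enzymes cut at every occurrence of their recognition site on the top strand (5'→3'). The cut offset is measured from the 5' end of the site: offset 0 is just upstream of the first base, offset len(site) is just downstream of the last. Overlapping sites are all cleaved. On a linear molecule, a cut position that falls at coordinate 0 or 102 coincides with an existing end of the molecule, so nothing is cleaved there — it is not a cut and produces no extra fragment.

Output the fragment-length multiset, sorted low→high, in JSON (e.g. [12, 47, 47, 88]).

[41,61]

Scan for sites:
  RvuII (TGATCTT, off=1): no sites
  BxoX TATTG/2: at [39] ⇒ [41]

Pooled cuts: [41]

Fragment lengths:
  [0,41): 41 bp
  [41,102): 61 bp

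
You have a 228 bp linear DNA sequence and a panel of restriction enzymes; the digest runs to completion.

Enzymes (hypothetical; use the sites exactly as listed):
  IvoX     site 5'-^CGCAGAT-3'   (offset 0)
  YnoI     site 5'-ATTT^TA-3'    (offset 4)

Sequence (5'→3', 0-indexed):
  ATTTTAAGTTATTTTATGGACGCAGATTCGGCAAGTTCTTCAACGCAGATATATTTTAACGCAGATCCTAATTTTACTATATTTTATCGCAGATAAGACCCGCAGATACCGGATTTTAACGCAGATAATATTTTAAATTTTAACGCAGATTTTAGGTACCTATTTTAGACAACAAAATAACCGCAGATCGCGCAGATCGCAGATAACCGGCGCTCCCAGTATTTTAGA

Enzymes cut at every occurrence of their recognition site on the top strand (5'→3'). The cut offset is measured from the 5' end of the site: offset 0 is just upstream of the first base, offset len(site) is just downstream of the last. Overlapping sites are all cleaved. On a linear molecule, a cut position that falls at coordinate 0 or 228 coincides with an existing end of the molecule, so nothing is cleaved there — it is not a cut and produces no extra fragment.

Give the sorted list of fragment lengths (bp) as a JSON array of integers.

Per-enzyme occurrences:
  IvoX CGCAGAT/0: at [20, 43, 59, 87, 100, 119, 143, 181, 190, 197] ⇒ [20, 43, 59, 87, 100, 119, 143, 181, 190, 197]
  YnoI ATTTTA/4: at [0, 10, 52, 70, 80, 112, 129, 136, 148, 161, 220] ⇒ [4, 14, 56, 74, 84, 116, 133, 140, 152, 165, 224]

Pooled cuts: [4, 14, 20, 43, 56, 59, 74, 84, 87, 100, 116, 119, 133, 140, 143, 152, 165, 181, 190, 197, 224]

Fragments:
  [0,4): 4 bp
  [4,14): 10 bp
  [14,20): 6 bp
  [20,43): 23 bp
  [43,56): 13 bp
  [56,59): 3 bp
  [59,74): 15 bp
  [74,84): 10 bp
  [84,87): 3 bp
  [87,100): 13 bp
  [100,116): 16 bp
  [116,119): 3 bp
  [119,133): 14 bp
  [133,140): 7 bp
  [140,143): 3 bp
  [143,152): 9 bp
  [152,165): 13 bp
  [165,181): 16 bp
  [181,190): 9 bp
  [190,197): 7 bp
  [197,224): 27 bp
  [224,228): 4 bp

[3,3,3,3,4,4,6,7,7,9,9,10,10,13,13,13,14,15,16,16,23,27]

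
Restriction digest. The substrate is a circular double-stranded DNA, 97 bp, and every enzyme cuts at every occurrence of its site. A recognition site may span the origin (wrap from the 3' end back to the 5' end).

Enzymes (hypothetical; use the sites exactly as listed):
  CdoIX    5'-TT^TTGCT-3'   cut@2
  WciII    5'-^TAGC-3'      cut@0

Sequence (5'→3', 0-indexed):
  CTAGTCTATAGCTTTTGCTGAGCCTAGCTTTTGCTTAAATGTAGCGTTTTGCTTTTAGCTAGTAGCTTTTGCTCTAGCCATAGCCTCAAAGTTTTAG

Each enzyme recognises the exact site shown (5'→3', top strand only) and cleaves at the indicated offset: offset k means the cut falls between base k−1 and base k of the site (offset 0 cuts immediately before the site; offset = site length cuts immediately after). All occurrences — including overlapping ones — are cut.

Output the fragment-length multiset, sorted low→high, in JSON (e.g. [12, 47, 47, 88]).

Scan for sites:
  CdoIX (TTTTGCT, off=2): starts [12, 28, 46, 66] → cuts [14, 30, 48, 68]
  WciII (TAGC, off=0): starts [8, 24, 41, 55, 62, 74, 80, 94] → cuts [8, 24, 41, 55, 62, 74, 80, 94]

Pooled cuts: [8, 14, 24, 30, 41, 48, 55, 62, 68, 74, 80, 94]

Fragments:
  8→14: 6 bp
  14→24: 10 bp
  24→30: 6 bp
  30→41: 11 bp
  41→48: 7 bp
  48→55: 7 bp
  55→62: 7 bp
  62→68: 6 bp
  68→74: 6 bp
  74→80: 6 bp
  80→94: 14 bp
  94→8 (wrap): 97-94+8 = 11 bp

[6,6,6,6,6,7,7,7,10,11,11,14]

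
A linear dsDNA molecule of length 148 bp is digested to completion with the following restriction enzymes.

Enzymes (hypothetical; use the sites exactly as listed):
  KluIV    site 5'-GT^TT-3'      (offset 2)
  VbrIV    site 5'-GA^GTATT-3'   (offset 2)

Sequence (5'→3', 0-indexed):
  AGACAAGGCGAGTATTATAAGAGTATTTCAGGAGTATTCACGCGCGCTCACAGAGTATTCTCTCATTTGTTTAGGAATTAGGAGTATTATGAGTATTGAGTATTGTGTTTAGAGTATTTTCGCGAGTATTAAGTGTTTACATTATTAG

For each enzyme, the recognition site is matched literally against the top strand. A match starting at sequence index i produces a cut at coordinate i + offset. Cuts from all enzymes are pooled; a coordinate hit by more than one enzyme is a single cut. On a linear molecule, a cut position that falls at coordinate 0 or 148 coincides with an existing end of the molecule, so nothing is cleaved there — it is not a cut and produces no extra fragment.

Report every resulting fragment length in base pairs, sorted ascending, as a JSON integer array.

Site scan:
  KluIV (GTTT, off=2): starts [68, 106, 134] → cuts [70, 108, 136]
  VbrIV (GAGTATT, off=2): starts [9, 20, 31, 52, 81, 90, 97, 111, 123] → cuts [11, 22, 33, 54, 83, 92, 99, 113, 125]

Pooled cuts: [11, 22, 33, 54, 70, 83, 92, 99, 108, 113, 125, 136]

Fragments:
  [0,11): 11 bp
  [11,22): 11 bp
  [22,33): 11 bp
  [33,54): 21 bp
  [54,70): 16 bp
  [70,83): 13 bp
  [83,92): 9 bp
  [92,99): 7 bp
  [99,108): 9 bp
  [108,113): 5 bp
  [113,125): 12 bp
  [125,136): 11 bp
  [136,148): 12 bp

[5,7,9,9,11,11,11,11,12,12,13,16,21]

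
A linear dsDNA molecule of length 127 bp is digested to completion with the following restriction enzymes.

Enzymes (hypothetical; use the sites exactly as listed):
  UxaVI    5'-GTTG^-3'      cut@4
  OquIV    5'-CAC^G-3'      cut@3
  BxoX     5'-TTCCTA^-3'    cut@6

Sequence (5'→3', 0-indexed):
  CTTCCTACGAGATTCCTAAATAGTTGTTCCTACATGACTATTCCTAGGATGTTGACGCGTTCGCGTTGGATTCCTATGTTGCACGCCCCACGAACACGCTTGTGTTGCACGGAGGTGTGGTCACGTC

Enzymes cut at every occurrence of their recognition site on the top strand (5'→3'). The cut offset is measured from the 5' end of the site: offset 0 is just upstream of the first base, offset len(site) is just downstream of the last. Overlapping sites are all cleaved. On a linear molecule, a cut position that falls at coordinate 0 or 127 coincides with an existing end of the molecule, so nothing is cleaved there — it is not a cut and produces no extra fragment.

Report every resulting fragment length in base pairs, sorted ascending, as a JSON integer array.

[3,3,3,5,6,6,7,7,8,8,8,10,11,14,14,14]

Scan for sites:
  UxaVI (GTTG, off=4): starts [22, 50, 64, 77, 103] → cuts [26, 54, 68, 81, 107]
  OquIV (CACG, off=3): starts [81, 88, 94, 107, 121] → cuts [84, 91, 97, 110, 124]
  BxoX (TTCCTA, off=6): starts [1, 12, 26, 40, 70] → cuts [7, 18, 32, 46, 76]

Pooled cuts: [7, 18, 26, 32, 46, 54, 68, 76, 81, 84, 91, 97, 107, 110, 124]

Fragment lengths:
  [0,7): 7 bp
  [7,18): 11 bp
  [18,26): 8 bp
  [26,32): 6 bp
  [32,46): 14 bp
  [46,54): 8 bp
  [54,68): 14 bp
  [68,76): 8 bp
  [76,81): 5 bp
  [81,84): 3 bp
  [84,91): 7 bp
  [91,97): 6 bp
  [97,107): 10 bp
  [107,110): 3 bp
  [110,124): 14 bp
  [124,127): 3 bp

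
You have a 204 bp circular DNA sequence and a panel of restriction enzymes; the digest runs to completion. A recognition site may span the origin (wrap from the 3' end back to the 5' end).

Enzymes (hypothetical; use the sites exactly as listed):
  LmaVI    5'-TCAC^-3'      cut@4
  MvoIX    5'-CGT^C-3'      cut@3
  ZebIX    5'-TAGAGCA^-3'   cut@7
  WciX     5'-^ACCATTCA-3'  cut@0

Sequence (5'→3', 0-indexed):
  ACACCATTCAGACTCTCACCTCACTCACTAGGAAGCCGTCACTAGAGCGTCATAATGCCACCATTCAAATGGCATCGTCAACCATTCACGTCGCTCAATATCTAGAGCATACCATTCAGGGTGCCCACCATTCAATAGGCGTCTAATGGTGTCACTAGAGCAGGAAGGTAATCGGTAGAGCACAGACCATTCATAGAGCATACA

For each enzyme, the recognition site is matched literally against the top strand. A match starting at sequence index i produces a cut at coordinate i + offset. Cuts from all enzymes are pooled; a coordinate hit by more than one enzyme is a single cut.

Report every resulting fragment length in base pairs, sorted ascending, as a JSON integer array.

Site scan:
  LmaVI (TCAC, off=4): starts [15, 20, 24, 38, 85, 151] → cuts [19, 24, 28, 42, 89, 155]
  MvoIX (CGTC, off=3): starts [36, 47, 75, 88, 139] → cuts [39, 50, 78, 91, 142]
  ZebIX (TAGAGCA, off=7): starts [102, 155, 175, 193] → cuts [109, 162, 182, 200]
  WciX (ACCATTCA, off=0): starts [2, 59, 80, 110, 126, 185] → cuts [2, 59, 80, 110, 126, 185]

Pooled cuts: [2, 19, 24, 28, 39, 42, 50, 59, 78, 80, 89, 91, 109, 110, 126, 142, 155, 162, 182, 185, 200]

Fragment lengths:
  2→19: 17 bp
  19→24: 5 bp
  24→28: 4 bp
  28→39: 11 bp
  39→42: 3 bp
  42→50: 8 bp
  50→59: 9 bp
  59→78: 19 bp
  78→80: 2 bp
  80→89: 9 bp
  89→91: 2 bp
  91→109: 18 bp
  109→110: 1 bp
  110→126: 16 bp
  126→142: 16 bp
  142→155: 13 bp
  155→162: 7 bp
  162→182: 20 bp
  182→185: 3 bp
  185→200: 15 bp
  200→2 (wrap): 204-200+2 = 6 bp

[1,2,2,3,3,4,5,6,7,8,9,9,11,13,15,16,16,17,18,19,20]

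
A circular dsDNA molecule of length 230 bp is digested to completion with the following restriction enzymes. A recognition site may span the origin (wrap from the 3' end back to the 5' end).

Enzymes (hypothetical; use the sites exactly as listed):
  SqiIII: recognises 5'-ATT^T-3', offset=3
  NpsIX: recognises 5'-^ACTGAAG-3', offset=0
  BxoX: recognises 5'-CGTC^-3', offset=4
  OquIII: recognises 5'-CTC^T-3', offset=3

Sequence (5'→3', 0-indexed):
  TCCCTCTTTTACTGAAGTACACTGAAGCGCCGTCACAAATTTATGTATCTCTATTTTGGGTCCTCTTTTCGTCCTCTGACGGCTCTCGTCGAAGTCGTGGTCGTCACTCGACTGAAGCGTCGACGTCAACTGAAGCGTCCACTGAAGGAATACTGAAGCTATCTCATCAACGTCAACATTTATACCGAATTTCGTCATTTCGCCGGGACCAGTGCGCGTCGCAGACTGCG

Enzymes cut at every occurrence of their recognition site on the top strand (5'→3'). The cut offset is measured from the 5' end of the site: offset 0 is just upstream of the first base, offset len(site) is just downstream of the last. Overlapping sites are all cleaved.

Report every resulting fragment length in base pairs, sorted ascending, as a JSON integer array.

Per-enzyme occurrences:
  SqiIII (ATTT, off=3): starts [38, 52, 177, 188, 196] → cuts [41, 55, 180, 191, 199]
  NpsIX (ACTGAAG, off=0): starts [10, 20, 110, 128, 140, 151] → cuts [10, 20, 110, 128, 140, 151]
  BxoX (CGTC, off=4): starts [30, 69, 86, 101, 117, 123, 135, 170, 192, 216, 228] → cuts [2, 34, 73, 90, 105, 121, 127, 139, 174, 196, 220]
  OquIII (CTCT, off=3): starts [3, 48, 62, 73, 82] → cuts [6, 51, 65, 76, 85]

Pooled cuts: [2, 6, 10, 20, 34, 41, 51, 55, 65, 73, 76, 85, 90, 105, 110, 121, 127, 128, 139, 140, 151, 174, 180, 191, 196, 199, 220]

Fragments:
  2→6: 4 bp
  6→10: 4 bp
  10→20: 10 bp
  20→34: 14 bp
  34→41: 7 bp
  41→51: 10 bp
  51→55: 4 bp
  55→65: 10 bp
  65→73: 8 bp
  73→76: 3 bp
  76→85: 9 bp
  85→90: 5 bp
  90→105: 15 bp
  105→110: 5 bp
  110→121: 11 bp
  121→127: 6 bp
  127→128: 1 bp
  128→139: 11 bp
  139→140: 1 bp
  140→151: 11 bp
  151→174: 23 bp
  174→180: 6 bp
  180→191: 11 bp
  191→196: 5 bp
  196→199: 3 bp
  199→220: 21 bp
  220→2 (wrap): 230-220+2 = 12 bp

[1,1,3,3,4,4,4,5,5,5,6,6,7,8,9,10,10,10,11,11,11,11,12,14,15,21,23]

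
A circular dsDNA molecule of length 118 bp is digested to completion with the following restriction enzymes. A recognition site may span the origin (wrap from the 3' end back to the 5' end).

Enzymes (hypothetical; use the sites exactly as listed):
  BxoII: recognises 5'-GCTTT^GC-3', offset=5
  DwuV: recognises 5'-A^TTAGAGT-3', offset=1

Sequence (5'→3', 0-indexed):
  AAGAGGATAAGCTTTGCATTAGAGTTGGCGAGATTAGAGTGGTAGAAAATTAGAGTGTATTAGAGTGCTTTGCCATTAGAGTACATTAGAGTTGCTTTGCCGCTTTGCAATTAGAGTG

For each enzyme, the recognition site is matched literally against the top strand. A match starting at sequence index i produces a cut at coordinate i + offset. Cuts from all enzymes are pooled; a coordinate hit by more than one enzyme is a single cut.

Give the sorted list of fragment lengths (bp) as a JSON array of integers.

[3,4,4,8,10,10,12,13,15,16,23]

Site scan:
  BxoII (GCTTTGC, off=5): starts [10, 66, 93, 101] → cuts [15, 71, 98, 106]
  DwuV (ATTAGAGT, off=1): starts [17, 32, 48, 58, 74, 84, 109] → cuts [18, 33, 49, 59, 75, 85, 110]

All cut coordinates (distinct, sorted): [15, 18, 33, 49, 59, 71, 75, 85, 98, 106, 110]

Fragments:
  15→18: 3 bp
  18→33: 15 bp
  33→49: 16 bp
  49→59: 10 bp
  59→71: 12 bp
  71→75: 4 bp
  75→85: 10 bp
  85→98: 13 bp
  98→106: 8 bp
  106→110: 4 bp
  110→15 (wrap): 118-110+15 = 23 bp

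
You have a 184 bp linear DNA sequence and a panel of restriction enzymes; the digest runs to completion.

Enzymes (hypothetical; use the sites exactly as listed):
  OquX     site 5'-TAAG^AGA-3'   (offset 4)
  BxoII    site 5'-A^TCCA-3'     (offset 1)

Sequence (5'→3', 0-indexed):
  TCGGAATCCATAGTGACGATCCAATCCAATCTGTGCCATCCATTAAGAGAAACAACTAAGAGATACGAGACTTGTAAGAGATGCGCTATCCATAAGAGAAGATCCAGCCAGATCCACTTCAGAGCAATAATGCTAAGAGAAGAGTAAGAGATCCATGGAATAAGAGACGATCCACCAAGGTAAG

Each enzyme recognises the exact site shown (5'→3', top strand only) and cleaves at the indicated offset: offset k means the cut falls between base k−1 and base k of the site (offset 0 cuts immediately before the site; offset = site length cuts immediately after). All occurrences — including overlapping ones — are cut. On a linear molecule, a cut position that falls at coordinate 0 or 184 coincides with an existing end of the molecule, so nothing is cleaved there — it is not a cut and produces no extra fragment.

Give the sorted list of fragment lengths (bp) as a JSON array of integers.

[3,5,6,6,6,8,9,10,10,11,13,13,13,14,14,18,25]

Per-enzyme occurrences:
  OquX TAAGAGA/4: at [43, 56, 74, 92, 133, 144, 160] ⇒ [47, 60, 78, 96, 137, 148, 164]
  BxoII ATCCA/1: at [5, 18, 23, 37, 87, 101, 111, 150, 169] ⇒ [6, 19, 24, 38, 88, 102, 112, 151, 170]

Pooled cuts: [6, 19, 24, 38, 47, 60, 78, 88, 96, 102, 112, 137, 148, 151, 164, 170]

Fragments:
  [0,6): 6 bp
  [6,19): 13 bp
  [19,24): 5 bp
  [24,38): 14 bp
  [38,47): 9 bp
  [47,60): 13 bp
  [60,78): 18 bp
  [78,88): 10 bp
  [88,96): 8 bp
  [96,102): 6 bp
  [102,112): 10 bp
  [112,137): 25 bp
  [137,148): 11 bp
  [148,151): 3 bp
  [151,164): 13 bp
  [164,170): 6 bp
  [170,184): 14 bp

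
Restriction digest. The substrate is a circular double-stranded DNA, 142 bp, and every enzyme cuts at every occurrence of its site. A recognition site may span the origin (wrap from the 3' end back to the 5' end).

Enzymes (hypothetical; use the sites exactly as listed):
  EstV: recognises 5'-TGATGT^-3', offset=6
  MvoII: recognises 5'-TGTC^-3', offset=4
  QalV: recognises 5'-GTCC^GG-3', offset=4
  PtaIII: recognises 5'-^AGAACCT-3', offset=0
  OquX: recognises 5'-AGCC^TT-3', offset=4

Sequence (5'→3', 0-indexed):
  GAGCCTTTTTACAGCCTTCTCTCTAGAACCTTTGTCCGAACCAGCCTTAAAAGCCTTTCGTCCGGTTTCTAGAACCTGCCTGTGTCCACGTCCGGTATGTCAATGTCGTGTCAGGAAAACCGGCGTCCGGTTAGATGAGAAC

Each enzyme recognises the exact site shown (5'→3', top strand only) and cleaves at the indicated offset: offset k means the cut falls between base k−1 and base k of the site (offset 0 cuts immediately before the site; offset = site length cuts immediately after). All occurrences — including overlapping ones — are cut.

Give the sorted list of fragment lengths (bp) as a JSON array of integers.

Per-enzyme occurrences:
  EstV (TGATGT, off=6): no sites
  MvoII (TGTC, off=4): starts [32, 82, 97, 103, 108] → cuts [36, 86, 101, 107, 112]
  QalV (GTCCGG, off=4): starts [59, 89, 124] → cuts [63, 93, 128]
  PtaIII (AGAACCT, off=0): starts [24, 70] → cuts [24, 70]
  OquX (AGCCTT, off=4): starts [1, 12, 42, 51] → cuts [5, 16, 46, 55]

All cut coordinates (distinct, sorted): [5, 16, 24, 36, 46, 55, 63, 70, 86, 93, 101, 107, 112, 128]

Fragment lengths:
  5→16: 11 bp
  16→24: 8 bp
  24→36: 12 bp
  36→46: 10 bp
  46→55: 9 bp
  55→63: 8 bp
  63→70: 7 bp
  70→86: 16 bp
  86→93: 7 bp
  93→101: 8 bp
  101→107: 6 bp
  107→112: 5 bp
  112→128: 16 bp
  128→5 (wrap): 142-128+5 = 19 bp

[5,6,7,7,8,8,8,9,10,11,12,16,16,19]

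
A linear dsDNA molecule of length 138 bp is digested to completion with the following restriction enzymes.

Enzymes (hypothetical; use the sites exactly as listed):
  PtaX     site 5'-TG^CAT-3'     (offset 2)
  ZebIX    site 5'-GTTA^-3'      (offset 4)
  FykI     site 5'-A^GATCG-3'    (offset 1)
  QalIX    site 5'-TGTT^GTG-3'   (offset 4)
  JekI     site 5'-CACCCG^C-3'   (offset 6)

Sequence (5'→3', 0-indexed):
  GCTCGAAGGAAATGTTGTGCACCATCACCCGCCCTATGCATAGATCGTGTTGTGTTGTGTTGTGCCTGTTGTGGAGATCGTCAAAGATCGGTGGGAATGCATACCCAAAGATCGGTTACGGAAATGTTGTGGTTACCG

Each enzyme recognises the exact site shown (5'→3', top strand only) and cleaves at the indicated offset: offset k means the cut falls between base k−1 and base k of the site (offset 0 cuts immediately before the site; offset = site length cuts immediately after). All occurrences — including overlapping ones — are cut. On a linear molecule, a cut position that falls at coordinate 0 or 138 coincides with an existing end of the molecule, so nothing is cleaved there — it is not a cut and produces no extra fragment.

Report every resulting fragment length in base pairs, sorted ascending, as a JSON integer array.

Site scan:
  PtaX (TGCAT, off=2): starts [36, 97] → cuts [38, 99]
  ZebIX (GTTA, off=4): starts [114, 131] → cuts [118, 135]
  FykI (AGATCG, off=1): starts [41, 74, 84, 108] → cuts [42, 75, 85, 109]
  QalIX (TGTTGTG, off=4): starts [12, 47, 52, 57, 66, 124] → cuts [16, 51, 56, 61, 70, 128]
  JekI (CACCCGC, off=6): starts [25] → cuts [31]

Pooled cuts: [16, 31, 38, 42, 51, 56, 61, 70, 75, 85, 99, 109, 118, 128, 135]

Fragment lengths:
  [0,16): 16 bp
  [16,31): 15 bp
  [31,38): 7 bp
  [38,42): 4 bp
  [42,51): 9 bp
  [51,56): 5 bp
  [56,61): 5 bp
  [61,70): 9 bp
  [70,75): 5 bp
  [75,85): 10 bp
  [85,99): 14 bp
  [99,109): 10 bp
  [109,118): 9 bp
  [118,128): 10 bp
  [128,135): 7 bp
  [135,138): 3 bp

[3,4,5,5,5,7,7,9,9,9,10,10,10,14,15,16]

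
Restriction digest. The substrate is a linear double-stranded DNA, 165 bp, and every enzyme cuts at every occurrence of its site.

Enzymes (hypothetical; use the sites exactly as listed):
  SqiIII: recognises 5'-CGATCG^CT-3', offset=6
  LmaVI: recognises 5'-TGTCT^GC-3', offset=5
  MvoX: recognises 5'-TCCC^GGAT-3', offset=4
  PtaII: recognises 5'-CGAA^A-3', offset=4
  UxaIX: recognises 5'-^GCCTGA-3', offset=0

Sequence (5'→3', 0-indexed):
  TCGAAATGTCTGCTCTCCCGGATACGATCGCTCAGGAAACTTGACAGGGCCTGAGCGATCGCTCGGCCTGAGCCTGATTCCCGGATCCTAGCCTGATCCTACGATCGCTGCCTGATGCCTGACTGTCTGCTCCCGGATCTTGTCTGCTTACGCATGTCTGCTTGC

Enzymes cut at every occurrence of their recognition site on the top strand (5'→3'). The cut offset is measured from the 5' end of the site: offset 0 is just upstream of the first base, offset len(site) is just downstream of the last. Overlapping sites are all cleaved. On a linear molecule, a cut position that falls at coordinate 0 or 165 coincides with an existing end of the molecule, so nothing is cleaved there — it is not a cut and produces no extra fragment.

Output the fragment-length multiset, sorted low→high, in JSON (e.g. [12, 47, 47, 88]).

[2,4,5,6,6,6,6,7,8,8,11,11,11,12,13,14,17,18]

Site scan:
  SqiIII (CGATCGCT, off=6): starts [24, 55, 101] → cuts [30, 61, 107]
  LmaVI (TGTCTGC, off=5): starts [6, 123, 140, 154] → cuts [11, 128, 145, 159]
  MvoX (TCCCGGAT, off=4): starts [15, 78, 130] → cuts [19, 82, 134]
  PtaII (CGAAA, off=4): starts [1] → cuts [5]
  UxaIX (GCCTGA, off=0): starts [48, 65, 71, 90, 109, 116] → cuts [48, 65, 71, 90, 109, 116]

Pooled cuts: [5, 11, 19, 30, 48, 61, 65, 71, 82, 90, 107, 109, 116, 128, 134, 145, 159]

Fragments:
  [0,5): 5 bp
  [5,11): 6 bp
  [11,19): 8 bp
  [19,30): 11 bp
  [30,48): 18 bp
  [48,61): 13 bp
  [61,65): 4 bp
  [65,71): 6 bp
  [71,82): 11 bp
  [82,90): 8 bp
  [90,107): 17 bp
  [107,109): 2 bp
  [109,116): 7 bp
  [116,128): 12 bp
  [128,134): 6 bp
  [134,145): 11 bp
  [145,159): 14 bp
  [159,165): 6 bp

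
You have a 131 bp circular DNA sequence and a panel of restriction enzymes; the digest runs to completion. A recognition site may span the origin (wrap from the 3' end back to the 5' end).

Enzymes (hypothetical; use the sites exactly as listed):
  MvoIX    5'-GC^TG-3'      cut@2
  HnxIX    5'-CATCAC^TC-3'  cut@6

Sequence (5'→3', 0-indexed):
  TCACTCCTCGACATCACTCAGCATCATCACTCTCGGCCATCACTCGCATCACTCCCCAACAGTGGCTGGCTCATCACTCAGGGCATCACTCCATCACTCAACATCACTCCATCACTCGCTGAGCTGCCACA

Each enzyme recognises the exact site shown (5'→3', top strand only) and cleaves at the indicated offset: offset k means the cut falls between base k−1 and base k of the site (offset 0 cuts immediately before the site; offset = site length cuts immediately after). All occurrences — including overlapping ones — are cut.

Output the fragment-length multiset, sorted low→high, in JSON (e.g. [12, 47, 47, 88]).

Per-enzyme occurrences:
  MvoIX (GCTG, off=2): starts [64, 117, 122] → cuts [66, 119, 124]
  HnxIX (CATCACTC, off=6): starts [11, 24, 37, 46, 71, 83, 91, 101, 109, 129] → cuts [4, 17, 30, 43, 52, 77, 89, 97, 107, 115]

All cut coordinates (distinct, sorted): [4, 17, 30, 43, 52, 66, 77, 89, 97, 107, 115, 119, 124]

Fragment lengths:
  4→17: 13 bp
  17→30: 13 bp
  30→43: 13 bp
  43→52: 9 bp
  52→66: 14 bp
  66→77: 11 bp
  77→89: 12 bp
  89→97: 8 bp
  97→107: 10 bp
  107→115: 8 bp
  115→119: 4 bp
  119→124: 5 bp
  124→4 (wrap): 131-124+4 = 11 bp

[4,5,8,8,9,10,11,11,12,13,13,13,14]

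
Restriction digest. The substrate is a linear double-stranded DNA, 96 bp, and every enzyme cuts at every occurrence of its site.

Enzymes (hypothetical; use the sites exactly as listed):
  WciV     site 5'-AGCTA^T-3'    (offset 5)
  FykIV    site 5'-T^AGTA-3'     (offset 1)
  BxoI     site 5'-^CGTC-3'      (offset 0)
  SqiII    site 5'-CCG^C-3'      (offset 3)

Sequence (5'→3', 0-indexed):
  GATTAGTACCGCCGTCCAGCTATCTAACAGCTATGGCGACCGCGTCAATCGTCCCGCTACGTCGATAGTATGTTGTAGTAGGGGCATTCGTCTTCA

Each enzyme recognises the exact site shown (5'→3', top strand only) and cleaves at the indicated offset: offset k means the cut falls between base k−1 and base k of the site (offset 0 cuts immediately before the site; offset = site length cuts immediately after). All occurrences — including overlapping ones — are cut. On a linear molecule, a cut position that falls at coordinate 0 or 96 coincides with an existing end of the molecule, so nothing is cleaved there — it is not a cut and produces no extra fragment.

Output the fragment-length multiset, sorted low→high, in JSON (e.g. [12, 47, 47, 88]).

[1,3,4,7,7,7,7,8,9,10,10,11,12]

Site scan:
  WciV AGCTAT/5: at [17, 28] ⇒ [22, 33]
  FykIV TAGTA/1: at [3, 65, 75] ⇒ [4, 66, 76]
  BxoI CGTC/0: at [12, 42, 49, 59, 88] ⇒ [12, 42, 49, 59, 88]
  SqiII CCGC/3: at [8, 39, 53] ⇒ [11, 42, 56]

All cut coordinates (distinct, sorted): [4, 11, 12, 22, 33, 42, 49, 56, 59, 66, 76, 88]

Fragments:
  [0,4): 4 bp
  [4,11): 7 bp
  [11,12): 1 bp
  [12,22): 10 bp
  [22,33): 11 bp
  [33,42): 9 bp
  [42,49): 7 bp
  [49,56): 7 bp
  [56,59): 3 bp
  [59,66): 7 bp
  [66,76): 10 bp
  [76,88): 12 bp
  [88,96): 8 bp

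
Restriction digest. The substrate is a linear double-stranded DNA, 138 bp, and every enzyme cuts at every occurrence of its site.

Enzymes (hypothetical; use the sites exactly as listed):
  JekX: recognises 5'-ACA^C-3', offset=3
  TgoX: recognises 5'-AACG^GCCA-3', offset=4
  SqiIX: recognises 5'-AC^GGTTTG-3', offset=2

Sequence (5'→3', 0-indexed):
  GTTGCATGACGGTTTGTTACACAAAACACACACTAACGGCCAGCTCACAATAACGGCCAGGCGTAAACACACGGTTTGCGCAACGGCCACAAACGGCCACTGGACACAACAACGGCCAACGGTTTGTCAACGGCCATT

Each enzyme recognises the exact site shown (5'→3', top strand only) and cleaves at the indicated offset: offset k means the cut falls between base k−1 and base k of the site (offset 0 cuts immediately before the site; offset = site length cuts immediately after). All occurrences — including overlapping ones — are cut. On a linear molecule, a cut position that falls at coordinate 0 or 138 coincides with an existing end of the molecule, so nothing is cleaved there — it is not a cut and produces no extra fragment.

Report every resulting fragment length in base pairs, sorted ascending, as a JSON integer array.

Per-enzyme occurrences:
  JekX ACAC/3: at [18, 25, 27, 29, 66, 68, 103] ⇒ [21, 28, 30, 32, 69, 71, 106]
  TgoX AACGGCCA/4: at [34, 51, 81, 91, 110, 128] ⇒ [38, 55, 85, 95, 114, 132]
  SqiIX ACGGTTTG/2: at [8, 70, 118] ⇒ [10, 72, 120]

All cut coordinates (distinct, sorted): [10, 21, 28, 30, 32, 38, 55, 69, 71, 72, 85, 95, 106, 114, 120, 132]

Fragments:
  [0,10): 10 bp
  [10,21): 11 bp
  [21,28): 7 bp
  [28,30): 2 bp
  [30,32): 2 bp
  [32,38): 6 bp
  [38,55): 17 bp
  [55,69): 14 bp
  [69,71): 2 bp
  [71,72): 1 bp
  [72,85): 13 bp
  [85,95): 10 bp
  [95,106): 11 bp
  [106,114): 8 bp
  [114,120): 6 bp
  [120,132): 12 bp
  [132,138): 6 bp

[1,2,2,2,6,6,6,7,8,10,10,11,11,12,13,14,17]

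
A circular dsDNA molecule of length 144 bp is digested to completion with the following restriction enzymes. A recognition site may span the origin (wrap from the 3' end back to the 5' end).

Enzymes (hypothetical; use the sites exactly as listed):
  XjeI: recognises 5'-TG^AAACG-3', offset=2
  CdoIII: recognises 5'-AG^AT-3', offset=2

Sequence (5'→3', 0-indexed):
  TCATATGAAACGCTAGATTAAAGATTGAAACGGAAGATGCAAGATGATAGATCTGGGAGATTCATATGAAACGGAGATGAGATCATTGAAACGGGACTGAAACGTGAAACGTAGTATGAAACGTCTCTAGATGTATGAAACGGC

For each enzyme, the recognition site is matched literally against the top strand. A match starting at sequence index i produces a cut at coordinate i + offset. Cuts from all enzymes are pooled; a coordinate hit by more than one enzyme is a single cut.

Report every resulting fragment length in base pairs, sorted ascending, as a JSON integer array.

Site scan:
  XjeI (TGAAACG, off=2): starts [5, 25, 66, 86, 97, 104, 116, 135] → cuts [7, 27, 68, 88, 99, 106, 118, 137]
  CdoIII (AGAT, off=2): starts [14, 21, 34, 41, 48, 57, 74, 79, 128] → cuts [16, 23, 36, 43, 50, 59, 76, 81, 130]

All cut coordinates (distinct, sorted): [7, 16, 23, 27, 36, 43, 50, 59, 68, 76, 81, 88, 99, 106, 118, 130, 137]

Fragments:
  7→16: 9 bp
  16→23: 7 bp
  23→27: 4 bp
  27→36: 9 bp
  36→43: 7 bp
  43→50: 7 bp
  50→59: 9 bp
  59→68: 9 bp
  68→76: 8 bp
  76→81: 5 bp
  81→88: 7 bp
  88→99: 11 bp
  99→106: 7 bp
  106→118: 12 bp
  118→130: 12 bp
  130→137: 7 bp
  137→7 (wrap): 144-137+7 = 14 bp

[4,5,7,7,7,7,7,7,8,9,9,9,9,11,12,12,14]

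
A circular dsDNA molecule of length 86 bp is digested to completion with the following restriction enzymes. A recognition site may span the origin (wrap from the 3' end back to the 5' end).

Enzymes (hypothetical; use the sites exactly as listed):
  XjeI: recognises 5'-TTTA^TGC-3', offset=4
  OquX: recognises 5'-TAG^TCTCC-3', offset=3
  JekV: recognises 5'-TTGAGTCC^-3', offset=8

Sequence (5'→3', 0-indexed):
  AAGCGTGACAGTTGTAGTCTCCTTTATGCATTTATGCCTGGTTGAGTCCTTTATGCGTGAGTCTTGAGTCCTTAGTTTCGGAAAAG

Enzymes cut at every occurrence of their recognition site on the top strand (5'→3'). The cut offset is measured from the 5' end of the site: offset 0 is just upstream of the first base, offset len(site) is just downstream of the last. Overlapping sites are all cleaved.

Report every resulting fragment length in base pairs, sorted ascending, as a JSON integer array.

[4,8,9,15,18,32]

Per-enzyme occurrences:
  XjeI TTTATGC/4: at [22, 30, 49] ⇒ [26, 34, 53]
  OquX TAGTCTCC/3: at [14] ⇒ [17]
  JekV TTGAGTCC/8: at [41, 63] ⇒ [49, 71]

Pooled cuts: [17, 26, 34, 49, 53, 71]

Fragments:
  17→26: 9 bp
  26→34: 8 bp
  34→49: 15 bp
  49→53: 4 bp
  53→71: 18 bp
  71→17 (wrap): 86-71+17 = 32 bp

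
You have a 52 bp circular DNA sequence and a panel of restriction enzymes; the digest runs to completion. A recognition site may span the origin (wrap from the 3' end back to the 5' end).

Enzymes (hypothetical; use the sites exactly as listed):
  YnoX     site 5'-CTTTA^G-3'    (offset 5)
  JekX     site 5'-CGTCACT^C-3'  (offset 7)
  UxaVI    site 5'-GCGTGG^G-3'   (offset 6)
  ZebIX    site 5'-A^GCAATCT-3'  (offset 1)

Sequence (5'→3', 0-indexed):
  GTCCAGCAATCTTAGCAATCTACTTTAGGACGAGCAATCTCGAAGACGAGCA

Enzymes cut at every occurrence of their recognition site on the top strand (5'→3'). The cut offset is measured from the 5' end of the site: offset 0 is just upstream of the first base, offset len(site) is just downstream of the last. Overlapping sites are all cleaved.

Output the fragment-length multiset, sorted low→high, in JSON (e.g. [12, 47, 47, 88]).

[6,9,13,24]

Site scan:
  YnoX (CTTTAG, off=5): starts [22] → cuts [27]
  JekX (CGTCACTC, off=7): no sites
  UxaVI (GCGTGGG, off=6): no sites
  ZebIX (AGCAATCT, off=1): starts [4, 13, 32] → cuts [5, 14, 33]

All cut coordinates (distinct, sorted): [5, 14, 27, 33]

Fragments:
  5→14: 9 bp
  14→27: 13 bp
  27→33: 6 bp
  33→5 (wrap): 52-33+5 = 24 bp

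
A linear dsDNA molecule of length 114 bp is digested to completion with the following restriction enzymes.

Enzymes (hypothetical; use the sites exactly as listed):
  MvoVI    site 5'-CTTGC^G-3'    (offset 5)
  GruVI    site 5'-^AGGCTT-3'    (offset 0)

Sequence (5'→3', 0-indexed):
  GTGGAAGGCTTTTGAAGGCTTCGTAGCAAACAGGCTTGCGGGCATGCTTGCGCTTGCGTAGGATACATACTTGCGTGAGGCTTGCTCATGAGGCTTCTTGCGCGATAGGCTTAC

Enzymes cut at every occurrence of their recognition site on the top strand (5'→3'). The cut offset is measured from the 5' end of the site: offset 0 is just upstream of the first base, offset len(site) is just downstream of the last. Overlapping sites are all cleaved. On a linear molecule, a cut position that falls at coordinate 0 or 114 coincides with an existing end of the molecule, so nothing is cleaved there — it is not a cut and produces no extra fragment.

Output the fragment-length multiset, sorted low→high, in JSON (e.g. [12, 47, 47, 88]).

Scan for sites:
  MvoVI CTTGCG/5: at [34, 46, 52, 69, 96] ⇒ [39, 51, 57, 74, 101]
  GruVI AGGCTT/0: at [5, 15, 31, 77, 90, 106] ⇒ [5, 15, 31, 77, 90, 106]

All cut coordinates (distinct, sorted): [5, 15, 31, 39, 51, 57, 74, 77, 90, 101, 106]

Fragment lengths:
  [0,5): 5 bp
  [5,15): 10 bp
  [15,31): 16 bp
  [31,39): 8 bp
  [39,51): 12 bp
  [51,57): 6 bp
  [57,74): 17 bp
  [74,77): 3 bp
  [77,90): 13 bp
  [90,101): 11 bp
  [101,106): 5 bp
  [106,114): 8 bp

[3,5,5,6,8,8,10,11,12,13,16,17]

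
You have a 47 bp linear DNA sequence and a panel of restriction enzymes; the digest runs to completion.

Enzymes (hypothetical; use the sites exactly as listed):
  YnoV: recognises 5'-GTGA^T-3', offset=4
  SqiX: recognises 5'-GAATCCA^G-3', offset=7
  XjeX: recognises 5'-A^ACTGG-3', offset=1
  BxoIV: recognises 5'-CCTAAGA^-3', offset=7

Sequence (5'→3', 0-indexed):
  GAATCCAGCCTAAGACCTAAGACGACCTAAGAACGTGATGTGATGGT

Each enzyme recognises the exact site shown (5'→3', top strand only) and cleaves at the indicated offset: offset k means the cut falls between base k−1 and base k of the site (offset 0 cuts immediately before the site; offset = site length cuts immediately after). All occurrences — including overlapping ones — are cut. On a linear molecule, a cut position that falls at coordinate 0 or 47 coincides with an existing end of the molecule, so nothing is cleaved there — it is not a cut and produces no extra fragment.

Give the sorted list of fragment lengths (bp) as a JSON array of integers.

[4,5,6,7,7,8,10]

Per-enzyme occurrences:
  YnoV GTGAT/4: at [34, 39] ⇒ [38, 43]
  SqiX GAATCCAG/7: at [0] ⇒ [7]
  XjeX (AACTGG, off=1): no sites
  BxoIV CCTAAGA/7: at [8, 15, 25] ⇒ [15, 22, 32]

Pooled cuts: [7, 15, 22, 32, 38, 43]

Fragment lengths:
  [0,7): 7 bp
  [7,15): 8 bp
  [15,22): 7 bp
  [22,32): 10 bp
  [32,38): 6 bp
  [38,43): 5 bp
  [43,47): 4 bp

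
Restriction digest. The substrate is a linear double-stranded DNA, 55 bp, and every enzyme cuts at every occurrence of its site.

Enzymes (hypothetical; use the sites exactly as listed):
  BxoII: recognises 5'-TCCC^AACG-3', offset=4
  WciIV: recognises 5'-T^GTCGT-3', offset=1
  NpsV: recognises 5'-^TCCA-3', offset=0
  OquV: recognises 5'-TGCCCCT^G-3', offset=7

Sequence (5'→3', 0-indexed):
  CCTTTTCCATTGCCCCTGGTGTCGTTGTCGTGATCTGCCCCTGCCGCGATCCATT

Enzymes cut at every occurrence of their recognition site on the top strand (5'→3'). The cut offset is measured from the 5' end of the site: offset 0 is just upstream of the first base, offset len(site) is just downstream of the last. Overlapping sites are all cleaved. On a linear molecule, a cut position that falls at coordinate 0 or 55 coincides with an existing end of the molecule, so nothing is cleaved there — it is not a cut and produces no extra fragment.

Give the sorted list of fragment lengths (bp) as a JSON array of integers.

[3,5,6,6,7,12,16]

Per-enzyme occurrences:
  BxoII (TCCCAACG, off=4): no sites
  WciIV TGTCGT/1: at [19, 25] ⇒ [20, 26]
  NpsV TCCA/0: at [5, 49] ⇒ [5, 49]
  OquV TGCCCCTG/7: at [10, 35] ⇒ [17, 42]

Pooled cuts: [5, 17, 20, 26, 42, 49]

Fragment lengths:
  [0,5): 5 bp
  [5,17): 12 bp
  [17,20): 3 bp
  [20,26): 6 bp
  [26,42): 16 bp
  [42,49): 7 bp
  [49,55): 6 bp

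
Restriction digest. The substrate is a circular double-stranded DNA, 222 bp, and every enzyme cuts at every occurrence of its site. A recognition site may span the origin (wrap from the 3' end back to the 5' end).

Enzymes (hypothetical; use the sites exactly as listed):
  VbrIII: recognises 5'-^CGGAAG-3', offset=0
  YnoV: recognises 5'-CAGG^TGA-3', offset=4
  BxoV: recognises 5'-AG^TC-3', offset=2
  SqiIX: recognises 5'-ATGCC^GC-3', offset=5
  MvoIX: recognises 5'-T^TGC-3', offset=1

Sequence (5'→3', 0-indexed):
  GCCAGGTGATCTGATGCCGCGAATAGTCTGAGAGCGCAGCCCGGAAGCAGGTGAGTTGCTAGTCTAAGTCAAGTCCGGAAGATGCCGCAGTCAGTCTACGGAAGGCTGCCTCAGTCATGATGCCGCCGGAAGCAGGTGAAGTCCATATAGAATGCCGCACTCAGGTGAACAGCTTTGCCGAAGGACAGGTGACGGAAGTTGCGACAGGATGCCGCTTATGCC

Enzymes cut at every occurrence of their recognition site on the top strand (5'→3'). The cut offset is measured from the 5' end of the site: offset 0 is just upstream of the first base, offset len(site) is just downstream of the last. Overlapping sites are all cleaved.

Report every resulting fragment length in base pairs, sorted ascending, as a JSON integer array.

Site scan:
  VbrIII (CGGAAG, off=0): starts [41, 75, 98, 126, 192] → cuts [41, 75, 98, 126, 192]
  YnoV (CAGGTGA, off=4): starts [2, 47, 132, 161, 185] → cuts [6, 51, 136, 165, 189]
  BxoV (AGTC, off=2): starts [24, 60, 66, 71, 88, 92, 112, 139] → cuts [26, 62, 68, 73, 90, 94, 114, 141]
  SqiIX (ATGCCGC, off=5): starts [13, 81, 119, 151, 208, 217] → cuts [0, 18, 86, 124, 156, 213]
  MvoIX (TTGC, off=1): starts [55, 174, 198] → cuts [56, 175, 199]

Pooled cuts: [0, 6, 18, 26, 41, 51, 56, 62, 68, 73, 75, 86, 90, 94, 98, 114, 124, 126, 136, 141, 156, 165, 175, 189, 192, 199, 213]

Fragment lengths:
  0→6: 6 bp
  6→18: 12 bp
  18→26: 8 bp
  26→41: 15 bp
  41→51: 10 bp
  51→56: 5 bp
  56→62: 6 bp
  62→68: 6 bp
  68→73: 5 bp
  73→75: 2 bp
  75→86: 11 bp
  86→90: 4 bp
  90→94: 4 bp
  94→98: 4 bp
  98→114: 16 bp
  114→124: 10 bp
  124→126: 2 bp
  126→136: 10 bp
  136→141: 5 bp
  141→156: 15 bp
  156→165: 9 bp
  165→175: 10 bp
  175→189: 14 bp
  189→192: 3 bp
  192→199: 7 bp
  199→213: 14 bp
  213→0 (wrap): 222-213+0 = 9 bp

[2,2,3,4,4,4,5,5,5,6,6,6,7,8,9,9,10,10,10,10,11,12,14,14,15,15,16]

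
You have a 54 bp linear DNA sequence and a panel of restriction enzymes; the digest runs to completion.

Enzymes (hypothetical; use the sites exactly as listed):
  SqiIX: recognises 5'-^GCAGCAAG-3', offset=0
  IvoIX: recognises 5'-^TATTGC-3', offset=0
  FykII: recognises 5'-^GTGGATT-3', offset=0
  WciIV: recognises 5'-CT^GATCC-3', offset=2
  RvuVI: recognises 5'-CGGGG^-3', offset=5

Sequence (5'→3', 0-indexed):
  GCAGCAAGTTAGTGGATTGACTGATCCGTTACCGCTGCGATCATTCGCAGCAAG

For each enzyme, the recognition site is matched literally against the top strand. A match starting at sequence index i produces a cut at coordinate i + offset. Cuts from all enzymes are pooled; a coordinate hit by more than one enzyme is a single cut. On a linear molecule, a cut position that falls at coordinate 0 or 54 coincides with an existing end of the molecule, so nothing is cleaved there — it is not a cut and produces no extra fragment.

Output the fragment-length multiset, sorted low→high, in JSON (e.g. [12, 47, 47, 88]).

[8,11,11,24]

Site scan:
  SqiIX GCAGCAAG/0: at [0, 46] ⇒ [46] (position 0 is a terminus of the linear molecule — no cut)
  IvoIX (TATTGC, off=0): no sites
  FykII GTGGATT/0: at [11] ⇒ [11]
  WciIV CTGATCC/2: at [20] ⇒ [22]
  RvuVI (CGGGG, off=5): no sites

All cut coordinates (distinct, sorted): [11, 22, 46]

Fragment lengths:
  [0,11): 11 bp
  [11,22): 11 bp
  [22,46): 24 bp
  [46,54): 8 bp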